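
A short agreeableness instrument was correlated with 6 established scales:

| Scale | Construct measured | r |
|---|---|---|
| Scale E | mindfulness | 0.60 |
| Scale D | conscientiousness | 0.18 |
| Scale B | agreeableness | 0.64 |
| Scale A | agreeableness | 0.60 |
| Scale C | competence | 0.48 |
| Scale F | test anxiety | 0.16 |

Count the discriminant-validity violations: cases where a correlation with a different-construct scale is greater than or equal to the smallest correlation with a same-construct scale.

Convergent (same construct = agreeableness): Scale B, Scale A.
Smallest convergent = 0.60. Discriminant values: 0.60, 0.18, 0.48, 0.16; count ≥ 0.60 → 1.

1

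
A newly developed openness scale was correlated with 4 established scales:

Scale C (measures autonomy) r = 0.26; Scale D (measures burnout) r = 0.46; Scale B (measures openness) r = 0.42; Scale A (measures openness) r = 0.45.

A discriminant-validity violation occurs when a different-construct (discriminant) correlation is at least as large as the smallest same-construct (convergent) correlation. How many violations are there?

Convergent (same construct = openness): Scale B, Scale A.
Smallest convergent = 0.42. Discriminant values: 0.26, 0.46; count ≥ 0.42 → 1.

1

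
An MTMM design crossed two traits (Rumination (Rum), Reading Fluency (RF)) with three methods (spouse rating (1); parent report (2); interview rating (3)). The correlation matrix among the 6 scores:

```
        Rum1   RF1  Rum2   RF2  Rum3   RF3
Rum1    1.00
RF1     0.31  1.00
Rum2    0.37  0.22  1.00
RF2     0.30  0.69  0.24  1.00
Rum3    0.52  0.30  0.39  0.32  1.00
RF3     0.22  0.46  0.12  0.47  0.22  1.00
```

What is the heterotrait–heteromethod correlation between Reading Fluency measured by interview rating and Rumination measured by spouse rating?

Different traits and methods: r(RF3, Rum1) = 0.22.

0.22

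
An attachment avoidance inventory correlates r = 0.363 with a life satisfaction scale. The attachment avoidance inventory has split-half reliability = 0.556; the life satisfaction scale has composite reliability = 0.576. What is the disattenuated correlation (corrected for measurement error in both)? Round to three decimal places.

r_true = r_obs / √(r_xx · r_yy) = 0.363 / √(0.556 × 0.576) = 0.363 / √0.320256 = 0.363 / 0.5659 ≈ 0.641.

0.641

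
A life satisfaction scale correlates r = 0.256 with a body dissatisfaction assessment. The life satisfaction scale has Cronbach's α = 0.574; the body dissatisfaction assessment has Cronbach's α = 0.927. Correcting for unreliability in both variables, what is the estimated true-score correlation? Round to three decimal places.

0.351

r_true = r_obs / √(r_xx · r_yy) = 0.256 / √(0.574 × 0.927) = 0.256 / √0.532098 = 0.256 / 0.7295 ≈ 0.351.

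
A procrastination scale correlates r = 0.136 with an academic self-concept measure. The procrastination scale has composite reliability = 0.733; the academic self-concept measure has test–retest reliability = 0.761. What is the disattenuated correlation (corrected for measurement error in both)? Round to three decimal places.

0.182

r_true = r_obs / √(r_xx · r_yy) = 0.136 / √(0.733 × 0.761) = 0.136 / √0.557813 = 0.136 / 0.7469 ≈ 0.182.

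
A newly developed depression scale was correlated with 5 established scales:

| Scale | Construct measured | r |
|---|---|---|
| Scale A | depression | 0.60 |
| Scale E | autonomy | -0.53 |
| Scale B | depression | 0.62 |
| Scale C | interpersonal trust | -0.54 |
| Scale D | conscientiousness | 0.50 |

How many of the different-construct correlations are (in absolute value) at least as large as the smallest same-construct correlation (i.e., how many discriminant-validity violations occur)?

Convergent (same construct = depression): Scale A, Scale B.
Smallest convergent = 0.60. Discriminant |r|: 0.53, 0.54, 0.50; count ≥ 0.60 → 0.

0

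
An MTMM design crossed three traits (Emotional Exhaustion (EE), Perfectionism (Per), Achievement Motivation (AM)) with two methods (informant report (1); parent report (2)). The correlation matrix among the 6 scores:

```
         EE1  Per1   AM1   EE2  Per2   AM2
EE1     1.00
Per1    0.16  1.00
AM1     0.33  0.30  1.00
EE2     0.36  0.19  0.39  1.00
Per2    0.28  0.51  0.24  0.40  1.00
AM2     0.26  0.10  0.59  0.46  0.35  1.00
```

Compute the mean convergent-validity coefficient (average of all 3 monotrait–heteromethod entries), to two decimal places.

0.49

Convergent values: 0.36, 0.51, 0.59; mean = 1.46/3 = 0.49.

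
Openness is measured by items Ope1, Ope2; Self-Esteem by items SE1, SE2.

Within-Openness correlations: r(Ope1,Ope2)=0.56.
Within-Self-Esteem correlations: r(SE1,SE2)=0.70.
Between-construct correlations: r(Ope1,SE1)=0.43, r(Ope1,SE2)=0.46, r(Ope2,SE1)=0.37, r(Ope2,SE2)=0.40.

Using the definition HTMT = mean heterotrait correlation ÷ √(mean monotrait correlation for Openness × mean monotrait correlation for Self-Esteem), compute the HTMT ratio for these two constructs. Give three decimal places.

Mean heterotrait r = 1.66/4 = 0.4150.
Mean within-Ope = 0.56/1 = 0.5600; mean within-SE = 0.70/1 = 0.7000.
Geometric mean = √(0.5600 × 0.7000) = 0.6261.
HTMT = 0.4150 / 0.6261 = 0.663.

0.663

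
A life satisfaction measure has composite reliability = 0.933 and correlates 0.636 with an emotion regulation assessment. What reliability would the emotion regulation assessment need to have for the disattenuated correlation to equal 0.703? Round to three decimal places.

0.877

r_true = r_obs / √(r_xx · r_yy) ⇒ 0.703 = 0.636 / √(0.933 · r_yy).
√(0.933 · r_yy) = 0.636 / 0.703 = 0.9047; 0.933 · r_yy = 0.8185; r_yy = 0.8185 / 0.933 ≈ 0.877.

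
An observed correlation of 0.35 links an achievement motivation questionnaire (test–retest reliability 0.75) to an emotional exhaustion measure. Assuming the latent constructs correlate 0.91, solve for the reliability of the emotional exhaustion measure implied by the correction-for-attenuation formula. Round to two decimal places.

0.20

r_true = r_obs / √(r_xx · r_yy) ⇒ 0.91 = 0.35 / √(0.75 · r_yy).
√(0.75 · r_yy) = 0.35 / 0.91 = 0.3846; 0.75 · r_yy = 0.1479; r_yy = 0.1479 / 0.75 ≈ 0.20.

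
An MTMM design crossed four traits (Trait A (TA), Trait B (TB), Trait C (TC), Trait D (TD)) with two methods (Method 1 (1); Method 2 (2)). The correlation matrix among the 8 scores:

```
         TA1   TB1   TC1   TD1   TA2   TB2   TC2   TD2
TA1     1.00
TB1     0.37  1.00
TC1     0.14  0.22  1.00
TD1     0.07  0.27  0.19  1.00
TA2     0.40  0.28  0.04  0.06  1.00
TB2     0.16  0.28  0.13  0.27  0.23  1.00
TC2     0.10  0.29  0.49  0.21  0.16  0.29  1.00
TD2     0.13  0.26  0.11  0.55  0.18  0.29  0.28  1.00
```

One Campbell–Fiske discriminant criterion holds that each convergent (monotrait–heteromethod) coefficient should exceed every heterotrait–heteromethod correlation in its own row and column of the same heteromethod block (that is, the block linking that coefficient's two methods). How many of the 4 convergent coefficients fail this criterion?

Each convergent coefficient versus the relevant comparison correlations:
TA (methods 1·2): 0.40 vs {0.16, 0.28, 0.10, 0.04, 0.13, 0.06} → pass.
TB (methods 1·2): 0.28 vs {0.28, 0.16, 0.29, 0.13, 0.26, 0.27} → fail.
TC (methods 1·2): 0.49 vs {0.04, 0.10, 0.13, 0.29, 0.11, 0.21} → pass.
TD (methods 1·2): 0.55 vs {0.06, 0.13, 0.27, 0.26, 0.21, 0.11} → pass.
1 of 4 fail.

1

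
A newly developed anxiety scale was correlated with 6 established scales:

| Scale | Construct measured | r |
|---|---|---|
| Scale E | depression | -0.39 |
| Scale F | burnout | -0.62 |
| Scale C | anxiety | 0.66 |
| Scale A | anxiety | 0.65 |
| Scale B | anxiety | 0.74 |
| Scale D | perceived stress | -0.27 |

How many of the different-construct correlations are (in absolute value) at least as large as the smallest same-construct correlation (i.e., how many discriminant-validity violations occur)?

0

Convergent (same construct = anxiety): Scale C, Scale A, Scale B.
Smallest convergent = 0.65. Discriminant |r|: 0.39, 0.62, 0.27; count ≥ 0.65 → 0.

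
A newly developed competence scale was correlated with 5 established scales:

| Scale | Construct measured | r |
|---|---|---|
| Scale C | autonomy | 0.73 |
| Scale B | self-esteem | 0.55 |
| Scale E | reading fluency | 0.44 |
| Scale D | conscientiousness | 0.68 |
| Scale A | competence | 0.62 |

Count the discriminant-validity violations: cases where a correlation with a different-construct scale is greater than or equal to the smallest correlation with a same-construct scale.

2

Convergent (same construct = competence): Scale A.
Smallest convergent = 0.62. Discriminant values: 0.73, 0.55, 0.44, 0.68; count ≥ 0.62 → 2.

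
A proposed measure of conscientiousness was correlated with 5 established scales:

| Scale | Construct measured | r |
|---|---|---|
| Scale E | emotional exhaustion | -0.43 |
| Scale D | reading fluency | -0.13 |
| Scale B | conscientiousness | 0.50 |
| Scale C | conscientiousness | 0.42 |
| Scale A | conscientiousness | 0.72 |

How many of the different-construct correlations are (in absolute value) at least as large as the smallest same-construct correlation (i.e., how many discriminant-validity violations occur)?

1

Convergent (same construct = conscientiousness): Scale B, Scale C, Scale A.
Smallest convergent = 0.42. Discriminant |r|: 0.43, 0.13; count ≥ 0.42 → 1.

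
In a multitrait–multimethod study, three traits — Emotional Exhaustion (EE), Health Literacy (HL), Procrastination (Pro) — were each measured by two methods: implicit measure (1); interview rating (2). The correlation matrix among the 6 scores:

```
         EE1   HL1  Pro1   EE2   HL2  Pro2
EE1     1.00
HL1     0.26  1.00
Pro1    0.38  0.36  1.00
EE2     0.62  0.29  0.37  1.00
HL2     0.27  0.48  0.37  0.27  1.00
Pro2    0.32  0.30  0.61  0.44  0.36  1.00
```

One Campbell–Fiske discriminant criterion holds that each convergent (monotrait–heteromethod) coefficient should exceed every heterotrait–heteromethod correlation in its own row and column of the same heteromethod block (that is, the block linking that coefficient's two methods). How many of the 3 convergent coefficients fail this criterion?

Checking each validity diagonal entry against its comparison values:
EE (methods 1·2): 0.62 vs {0.27, 0.29, 0.32, 0.37} → pass.
HL (methods 1·2): 0.48 vs {0.29, 0.27, 0.30, 0.37} → pass.
Pro (methods 1·2): 0.61 vs {0.37, 0.32, 0.37, 0.30} → pass.
0 of 3 fail.

0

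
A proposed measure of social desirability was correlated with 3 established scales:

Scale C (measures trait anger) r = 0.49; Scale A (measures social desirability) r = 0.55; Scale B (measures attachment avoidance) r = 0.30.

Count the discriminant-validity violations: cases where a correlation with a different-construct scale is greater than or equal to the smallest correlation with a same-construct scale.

Convergent (same construct = social desirability): Scale A.
Smallest convergent = 0.55. Discriminant values: 0.49, 0.30; count ≥ 0.55 → 0.

0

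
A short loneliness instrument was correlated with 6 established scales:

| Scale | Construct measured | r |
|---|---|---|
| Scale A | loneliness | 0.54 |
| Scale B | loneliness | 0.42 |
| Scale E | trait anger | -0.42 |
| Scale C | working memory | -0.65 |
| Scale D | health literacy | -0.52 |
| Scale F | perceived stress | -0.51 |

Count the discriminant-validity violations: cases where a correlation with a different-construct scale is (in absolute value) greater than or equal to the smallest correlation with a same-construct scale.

Convergent (same construct = loneliness): Scale A, Scale B.
Smallest convergent = 0.42. Discriminant |r|: 0.42, 0.65, 0.52, 0.51; count ≥ 0.42 → 4.

4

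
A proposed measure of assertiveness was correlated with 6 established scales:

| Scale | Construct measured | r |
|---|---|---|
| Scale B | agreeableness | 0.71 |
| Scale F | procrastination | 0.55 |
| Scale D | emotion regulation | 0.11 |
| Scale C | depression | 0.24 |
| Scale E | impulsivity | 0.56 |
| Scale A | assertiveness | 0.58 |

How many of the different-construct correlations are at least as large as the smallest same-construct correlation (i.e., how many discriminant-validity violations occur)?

Convergent (same construct = assertiveness): Scale A.
Smallest convergent = 0.58. Discriminant values: 0.71, 0.55, 0.11, 0.24, 0.56; count ≥ 0.58 → 1.

1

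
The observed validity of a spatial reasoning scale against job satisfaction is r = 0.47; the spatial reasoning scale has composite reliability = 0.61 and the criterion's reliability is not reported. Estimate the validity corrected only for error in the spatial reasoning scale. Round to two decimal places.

0.60

Single correction: r_c = r_obs / √r_xx = 0.47 / √0.61 = 0.47 / 0.7810 ≈ 0.60.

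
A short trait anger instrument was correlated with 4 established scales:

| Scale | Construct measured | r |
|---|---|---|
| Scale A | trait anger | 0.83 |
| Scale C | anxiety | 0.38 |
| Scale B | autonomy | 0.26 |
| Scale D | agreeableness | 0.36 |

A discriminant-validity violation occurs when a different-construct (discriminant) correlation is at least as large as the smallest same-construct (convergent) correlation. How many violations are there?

0

Convergent (same construct = trait anger): Scale A.
Smallest convergent = 0.83. Discriminant values: 0.38, 0.26, 0.36; count ≥ 0.83 → 0.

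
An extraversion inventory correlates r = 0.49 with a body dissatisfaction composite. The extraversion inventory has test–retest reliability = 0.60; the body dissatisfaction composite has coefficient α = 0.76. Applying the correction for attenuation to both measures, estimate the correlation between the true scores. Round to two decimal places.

0.73

r_true = r_obs / √(r_xx · r_yy) = 0.49 / √(0.60 × 0.76) = 0.49 / √0.4560 = 0.49 / 0.6753 ≈ 0.73.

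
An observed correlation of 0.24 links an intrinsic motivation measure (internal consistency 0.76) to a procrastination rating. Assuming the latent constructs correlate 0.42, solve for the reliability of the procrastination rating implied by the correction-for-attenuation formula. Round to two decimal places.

0.43

r_true = r_obs / √(r_xx · r_yy) ⇒ 0.42 = 0.24 / √(0.76 · r_yy).
√(0.76 · r_yy) = 0.24 / 0.42 = 0.5714; 0.76 · r_yy = 0.3265; r_yy = 0.3265 / 0.76 ≈ 0.43.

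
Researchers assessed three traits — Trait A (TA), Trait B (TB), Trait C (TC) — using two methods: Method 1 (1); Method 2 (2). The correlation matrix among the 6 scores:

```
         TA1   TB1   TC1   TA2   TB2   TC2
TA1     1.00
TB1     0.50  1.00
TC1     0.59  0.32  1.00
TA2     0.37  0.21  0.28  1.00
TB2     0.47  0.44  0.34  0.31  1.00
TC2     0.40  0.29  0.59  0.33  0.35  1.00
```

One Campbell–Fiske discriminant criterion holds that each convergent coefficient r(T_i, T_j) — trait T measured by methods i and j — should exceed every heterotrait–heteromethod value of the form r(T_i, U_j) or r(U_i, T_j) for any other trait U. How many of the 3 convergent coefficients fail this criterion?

2

Checking each validity diagonal entry against its comparison values:
TA (methods 1·2): 0.37 vs {0.47, 0.21, 0.40, 0.28} → fail.
TB (methods 1·2): 0.44 vs {0.21, 0.47, 0.29, 0.34} → fail.
TC (methods 1·2): 0.59 vs {0.28, 0.40, 0.34, 0.29} → pass.
2 of 3 fail.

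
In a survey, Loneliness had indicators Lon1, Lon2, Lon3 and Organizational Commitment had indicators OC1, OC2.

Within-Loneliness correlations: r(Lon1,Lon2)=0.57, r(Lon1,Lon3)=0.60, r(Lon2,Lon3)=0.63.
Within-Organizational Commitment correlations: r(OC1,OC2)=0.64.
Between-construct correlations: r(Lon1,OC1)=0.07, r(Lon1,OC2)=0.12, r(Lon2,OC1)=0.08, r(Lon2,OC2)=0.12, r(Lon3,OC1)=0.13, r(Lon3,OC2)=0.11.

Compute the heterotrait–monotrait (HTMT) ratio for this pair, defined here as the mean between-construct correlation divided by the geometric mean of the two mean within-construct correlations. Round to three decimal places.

Mean between = 0.63/6 = 0.1050.
Mean within-Lon = 1.80/3 = 0.6000; mean within-OC = 0.64/1 = 0.6400.
Geometric mean = √(0.6000 × 0.6400) = 0.6197.
HTMT = 0.1050 / 0.6197 = 0.169.

0.169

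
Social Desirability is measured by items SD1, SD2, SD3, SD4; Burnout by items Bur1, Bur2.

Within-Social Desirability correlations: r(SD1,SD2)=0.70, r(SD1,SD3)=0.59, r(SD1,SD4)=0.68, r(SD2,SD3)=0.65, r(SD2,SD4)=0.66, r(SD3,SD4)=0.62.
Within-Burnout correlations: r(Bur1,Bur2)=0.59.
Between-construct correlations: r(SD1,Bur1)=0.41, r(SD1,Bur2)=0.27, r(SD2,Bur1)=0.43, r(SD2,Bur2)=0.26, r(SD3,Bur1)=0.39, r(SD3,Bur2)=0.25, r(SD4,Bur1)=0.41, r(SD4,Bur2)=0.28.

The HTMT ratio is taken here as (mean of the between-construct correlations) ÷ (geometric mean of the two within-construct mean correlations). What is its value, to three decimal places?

Mean between = 2.70/8 = 0.3375.
Mean within-SD = 3.90/6 = 0.6500; mean within-Bur = 0.59/1 = 0.5900.
Geometric mean = √(0.6500 × 0.5900) = 0.6193.
HTMT = 0.3375 / 0.6193 = 0.545.

0.545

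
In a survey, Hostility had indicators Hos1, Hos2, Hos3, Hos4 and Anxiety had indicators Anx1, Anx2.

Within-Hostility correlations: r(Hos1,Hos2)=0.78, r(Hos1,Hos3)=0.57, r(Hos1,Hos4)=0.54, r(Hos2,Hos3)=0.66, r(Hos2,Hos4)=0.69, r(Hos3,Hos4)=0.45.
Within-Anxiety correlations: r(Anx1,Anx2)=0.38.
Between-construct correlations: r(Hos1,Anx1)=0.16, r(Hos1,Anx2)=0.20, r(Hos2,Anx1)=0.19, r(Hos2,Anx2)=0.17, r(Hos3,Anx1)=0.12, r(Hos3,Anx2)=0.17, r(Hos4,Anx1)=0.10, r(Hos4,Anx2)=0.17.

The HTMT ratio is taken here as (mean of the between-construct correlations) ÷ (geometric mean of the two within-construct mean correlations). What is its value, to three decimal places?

0.331

Mean heterotrait r = 1.28/8 = 0.1600.
Mean within-Hos = 3.69/6 = 0.6150; mean within-Anx = 0.38/1 = 0.3800.
Geometric mean = √(0.6150 × 0.3800) = 0.4834.
HTMT = 0.1600 / 0.4834 = 0.331.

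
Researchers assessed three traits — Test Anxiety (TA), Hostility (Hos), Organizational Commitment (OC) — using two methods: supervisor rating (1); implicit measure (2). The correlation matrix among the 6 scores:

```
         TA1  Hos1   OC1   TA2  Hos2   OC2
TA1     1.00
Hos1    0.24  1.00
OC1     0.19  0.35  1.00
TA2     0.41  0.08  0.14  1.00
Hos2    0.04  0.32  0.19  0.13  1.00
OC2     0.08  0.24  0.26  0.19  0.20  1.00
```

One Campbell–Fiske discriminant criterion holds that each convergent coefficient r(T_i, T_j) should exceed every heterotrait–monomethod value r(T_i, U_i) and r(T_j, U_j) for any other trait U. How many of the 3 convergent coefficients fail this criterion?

2

Checking each validity diagonal entry against its comparison values:
TA (methods 1·2): 0.41 vs {0.24, 0.13, 0.19, 0.19} → pass.
Hos (methods 1·2): 0.32 vs {0.24, 0.13, 0.35, 0.20} → fail.
OC (methods 1·2): 0.26 vs {0.19, 0.19, 0.35, 0.20} → fail.
2 of 3 fail.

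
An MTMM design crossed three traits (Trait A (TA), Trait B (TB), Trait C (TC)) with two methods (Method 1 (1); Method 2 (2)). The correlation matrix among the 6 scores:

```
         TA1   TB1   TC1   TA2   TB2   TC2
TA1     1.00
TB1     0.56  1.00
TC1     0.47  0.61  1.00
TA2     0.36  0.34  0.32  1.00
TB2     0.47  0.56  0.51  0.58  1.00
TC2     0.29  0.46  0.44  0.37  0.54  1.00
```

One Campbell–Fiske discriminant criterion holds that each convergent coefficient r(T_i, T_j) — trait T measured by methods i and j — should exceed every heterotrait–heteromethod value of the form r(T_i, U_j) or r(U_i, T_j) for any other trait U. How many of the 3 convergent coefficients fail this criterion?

2

Checking each validity diagonal entry against its comparison values:
TA (methods 1·2): 0.36 vs {0.47, 0.34, 0.29, 0.32} → fail.
TB (methods 1·2): 0.56 vs {0.34, 0.47, 0.46, 0.51} → pass.
TC (methods 1·2): 0.44 vs {0.32, 0.29, 0.51, 0.46} → fail.
2 of 3 fail.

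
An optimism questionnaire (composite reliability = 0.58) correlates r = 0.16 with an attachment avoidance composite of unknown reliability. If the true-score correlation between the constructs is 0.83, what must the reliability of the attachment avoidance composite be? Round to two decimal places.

r_true = r_obs / √(r_xx · r_yy) ⇒ 0.83 = 0.16 / √(0.58 · r_yy).
√(0.58 · r_yy) = 0.16 / 0.83 = 0.1928; 0.58 · r_yy = 0.0372; r_yy = 0.0372 / 0.58 ≈ 0.06.

0.06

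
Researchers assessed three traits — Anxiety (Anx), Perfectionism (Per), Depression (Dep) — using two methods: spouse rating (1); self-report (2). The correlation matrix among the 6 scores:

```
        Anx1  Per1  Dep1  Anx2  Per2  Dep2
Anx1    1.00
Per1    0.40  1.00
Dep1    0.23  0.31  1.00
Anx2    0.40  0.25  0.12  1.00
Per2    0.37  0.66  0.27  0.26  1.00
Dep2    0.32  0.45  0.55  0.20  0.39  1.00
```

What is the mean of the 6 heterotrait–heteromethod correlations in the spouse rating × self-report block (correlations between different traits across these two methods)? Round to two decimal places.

HTHM values (method 1 × method 2): 0.37, 0.32, 0.25, 0.45, 0.12, 0.27; mean = 1.78/6 = 0.30.

0.30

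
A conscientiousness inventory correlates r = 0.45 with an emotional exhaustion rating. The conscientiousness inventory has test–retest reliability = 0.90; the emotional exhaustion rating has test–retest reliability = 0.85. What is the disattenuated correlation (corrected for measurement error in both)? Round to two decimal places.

r_true = r_obs / √(r_xx · r_yy) = 0.45 / √(0.90 × 0.85) = 0.45 / √0.7650 = 0.45 / 0.8746 ≈ 0.51.

0.51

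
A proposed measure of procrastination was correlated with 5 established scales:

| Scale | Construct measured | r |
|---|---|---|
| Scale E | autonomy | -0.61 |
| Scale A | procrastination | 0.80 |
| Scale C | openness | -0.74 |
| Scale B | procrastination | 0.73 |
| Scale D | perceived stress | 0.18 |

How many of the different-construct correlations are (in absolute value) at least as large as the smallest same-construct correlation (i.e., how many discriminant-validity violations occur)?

Convergent (same construct = procrastination): Scale A, Scale B.
Smallest convergent = 0.73. Discriminant |r|: 0.61, 0.74, 0.18; count ≥ 0.73 → 1.

1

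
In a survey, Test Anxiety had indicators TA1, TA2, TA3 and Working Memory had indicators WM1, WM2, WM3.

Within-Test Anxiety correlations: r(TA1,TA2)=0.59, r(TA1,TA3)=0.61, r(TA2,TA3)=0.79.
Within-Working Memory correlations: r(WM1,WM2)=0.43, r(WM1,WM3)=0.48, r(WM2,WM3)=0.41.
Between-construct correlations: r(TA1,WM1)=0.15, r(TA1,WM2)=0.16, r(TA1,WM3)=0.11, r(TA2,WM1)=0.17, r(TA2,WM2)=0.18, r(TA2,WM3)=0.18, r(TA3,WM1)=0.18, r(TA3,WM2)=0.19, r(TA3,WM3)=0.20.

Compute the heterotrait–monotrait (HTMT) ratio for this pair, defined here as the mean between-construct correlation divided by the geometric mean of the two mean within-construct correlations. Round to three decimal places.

0.313

Between-construct mean = 1.52/9 = 0.1689.
Mean within-TA = 1.99/3 = 0.6633; mean within-WM = 1.32/3 = 0.4400.
Geometric mean = √(0.6633 × 0.4400) = 0.5402.
HTMT = 0.1689 / 0.5402 = 0.313.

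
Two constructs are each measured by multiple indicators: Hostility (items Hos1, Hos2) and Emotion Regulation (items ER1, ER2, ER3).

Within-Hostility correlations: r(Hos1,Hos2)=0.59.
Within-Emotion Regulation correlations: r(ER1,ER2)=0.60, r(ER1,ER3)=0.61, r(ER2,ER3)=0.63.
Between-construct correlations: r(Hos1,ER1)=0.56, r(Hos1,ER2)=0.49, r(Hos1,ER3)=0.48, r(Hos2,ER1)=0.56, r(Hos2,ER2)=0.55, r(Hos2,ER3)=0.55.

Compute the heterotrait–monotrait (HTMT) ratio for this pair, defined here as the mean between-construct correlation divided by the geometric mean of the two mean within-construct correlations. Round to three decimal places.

Mean between = 3.19/6 = 0.5317.
Mean within-Hos = 0.59/1 = 0.5900; mean within-ER = 1.84/3 = 0.6133.
Geometric mean = √(0.5900 × 0.6133) = 0.6015.
HTMT = 0.5317 / 0.6015 = 0.884.

0.884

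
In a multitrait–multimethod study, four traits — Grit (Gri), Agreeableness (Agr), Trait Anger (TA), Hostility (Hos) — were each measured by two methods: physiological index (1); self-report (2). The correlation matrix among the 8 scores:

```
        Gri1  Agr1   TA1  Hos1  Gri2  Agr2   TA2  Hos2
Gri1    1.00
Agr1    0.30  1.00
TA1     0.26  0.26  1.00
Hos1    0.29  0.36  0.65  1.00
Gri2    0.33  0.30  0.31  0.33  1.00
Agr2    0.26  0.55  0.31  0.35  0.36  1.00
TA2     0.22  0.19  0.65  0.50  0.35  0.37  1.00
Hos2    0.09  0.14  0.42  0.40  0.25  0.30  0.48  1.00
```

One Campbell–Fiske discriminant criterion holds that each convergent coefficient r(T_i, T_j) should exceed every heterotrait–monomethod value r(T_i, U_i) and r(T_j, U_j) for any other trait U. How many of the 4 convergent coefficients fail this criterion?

Each convergent coefficient versus the relevant comparison correlations:
Gri (methods 1·2): 0.33 vs {0.30, 0.36, 0.26, 0.35, 0.29, 0.25} → fail.
Agr (methods 1·2): 0.55 vs {0.30, 0.36, 0.26, 0.37, 0.36, 0.30} → pass.
TA (methods 1·2): 0.65 vs {0.26, 0.35, 0.26, 0.37, 0.65, 0.48} → fail.
Hos (methods 1·2): 0.40 vs {0.29, 0.25, 0.36, 0.30, 0.65, 0.48} → fail.
3 of 4 fail.

3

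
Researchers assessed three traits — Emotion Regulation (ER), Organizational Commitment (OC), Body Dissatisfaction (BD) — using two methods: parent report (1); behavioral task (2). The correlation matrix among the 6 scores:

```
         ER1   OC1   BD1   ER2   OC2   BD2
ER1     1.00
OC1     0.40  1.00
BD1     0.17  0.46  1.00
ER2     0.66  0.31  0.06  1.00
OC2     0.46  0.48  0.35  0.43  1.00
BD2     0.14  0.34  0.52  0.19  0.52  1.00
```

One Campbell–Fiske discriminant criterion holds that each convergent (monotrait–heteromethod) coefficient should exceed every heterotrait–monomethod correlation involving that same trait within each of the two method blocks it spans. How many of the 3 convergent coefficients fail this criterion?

Convergent coefficients and their comparison sets:
ER (methods 1·2): 0.66 vs {0.40, 0.43, 0.17, 0.19} → pass.
OC (methods 1·2): 0.48 vs {0.40, 0.43, 0.46, 0.52} → fail.
BD (methods 1·2): 0.52 vs {0.17, 0.19, 0.46, 0.52} → fail.
2 of 3 fail.

2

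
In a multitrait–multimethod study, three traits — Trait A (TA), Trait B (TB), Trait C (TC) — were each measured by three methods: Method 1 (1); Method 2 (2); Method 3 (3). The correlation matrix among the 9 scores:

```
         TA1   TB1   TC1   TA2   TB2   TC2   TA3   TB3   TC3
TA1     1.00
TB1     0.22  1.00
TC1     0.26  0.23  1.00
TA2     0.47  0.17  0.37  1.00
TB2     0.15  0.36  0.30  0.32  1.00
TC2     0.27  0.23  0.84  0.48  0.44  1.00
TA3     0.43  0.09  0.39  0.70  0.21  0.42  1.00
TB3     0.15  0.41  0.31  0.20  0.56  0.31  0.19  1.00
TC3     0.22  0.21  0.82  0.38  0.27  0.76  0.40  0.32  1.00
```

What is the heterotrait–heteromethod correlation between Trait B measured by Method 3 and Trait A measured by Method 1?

Different traits and methods: r(TB3, TA1) = 0.15.

0.15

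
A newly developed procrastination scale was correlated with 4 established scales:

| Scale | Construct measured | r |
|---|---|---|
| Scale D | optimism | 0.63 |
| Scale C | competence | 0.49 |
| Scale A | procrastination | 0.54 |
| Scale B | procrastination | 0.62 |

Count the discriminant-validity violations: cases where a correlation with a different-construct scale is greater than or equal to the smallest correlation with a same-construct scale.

1

Convergent (same construct = procrastination): Scale A, Scale B.
Smallest convergent = 0.54. Discriminant values: 0.63, 0.49; count ≥ 0.54 → 1.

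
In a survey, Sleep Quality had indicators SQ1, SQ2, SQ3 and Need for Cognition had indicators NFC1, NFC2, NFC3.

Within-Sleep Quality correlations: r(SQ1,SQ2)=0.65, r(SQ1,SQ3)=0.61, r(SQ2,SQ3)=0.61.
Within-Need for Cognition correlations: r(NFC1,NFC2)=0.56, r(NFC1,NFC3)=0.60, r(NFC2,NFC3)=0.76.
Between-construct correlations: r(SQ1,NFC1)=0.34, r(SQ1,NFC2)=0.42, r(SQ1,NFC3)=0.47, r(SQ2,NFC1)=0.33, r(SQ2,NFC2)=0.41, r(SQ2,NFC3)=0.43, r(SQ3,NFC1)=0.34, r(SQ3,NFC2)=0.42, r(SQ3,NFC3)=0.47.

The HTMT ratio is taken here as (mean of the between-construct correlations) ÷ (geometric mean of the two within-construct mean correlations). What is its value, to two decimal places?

0.64

Mean heterotrait r = 3.63/9 = 0.4033.
Mean within-SQ = 1.87/3 = 0.6233; mean within-NFC = 1.92/3 = 0.6400.
Geometric mean = √(0.6233 × 0.6400) = 0.6316.
HTMT = 0.4033 / 0.6316 = 0.64.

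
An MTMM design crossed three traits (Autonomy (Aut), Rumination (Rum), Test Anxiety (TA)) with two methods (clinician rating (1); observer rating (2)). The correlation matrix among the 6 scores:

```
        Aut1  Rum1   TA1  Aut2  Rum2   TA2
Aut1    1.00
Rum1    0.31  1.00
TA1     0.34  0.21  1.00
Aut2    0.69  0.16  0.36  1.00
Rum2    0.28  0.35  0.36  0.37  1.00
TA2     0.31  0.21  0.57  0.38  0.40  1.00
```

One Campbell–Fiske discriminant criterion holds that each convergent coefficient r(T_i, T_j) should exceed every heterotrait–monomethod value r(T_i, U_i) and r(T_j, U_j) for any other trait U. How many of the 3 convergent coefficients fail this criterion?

1

Each convergent coefficient versus the relevant comparison correlations:
Aut (methods 1·2): 0.69 vs {0.31, 0.37, 0.34, 0.38} → pass.
Rum (methods 1·2): 0.35 vs {0.31, 0.37, 0.21, 0.40} → fail.
TA (methods 1·2): 0.57 vs {0.34, 0.38, 0.21, 0.40} → pass.
1 of 3 fail.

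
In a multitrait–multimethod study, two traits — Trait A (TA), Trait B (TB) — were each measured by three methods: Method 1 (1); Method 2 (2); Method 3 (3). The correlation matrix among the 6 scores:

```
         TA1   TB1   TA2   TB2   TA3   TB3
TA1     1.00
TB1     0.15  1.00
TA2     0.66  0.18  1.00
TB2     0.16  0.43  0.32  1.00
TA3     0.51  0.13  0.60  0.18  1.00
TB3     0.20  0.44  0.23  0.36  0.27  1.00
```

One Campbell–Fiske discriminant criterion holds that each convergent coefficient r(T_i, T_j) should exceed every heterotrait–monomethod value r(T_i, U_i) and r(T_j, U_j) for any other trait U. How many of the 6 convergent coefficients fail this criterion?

Convergent coefficients and their comparison sets:
TA (methods 1·2): 0.66 vs {0.15, 0.32} → pass.
TA (methods 1·3): 0.51 vs {0.15, 0.27} → pass.
TA (methods 2·3): 0.60 vs {0.32, 0.27} → pass.
TB (methods 1·2): 0.43 vs {0.15, 0.32} → pass.
TB (methods 1·3): 0.44 vs {0.15, 0.27} → pass.
TB (methods 2·3): 0.36 vs {0.32, 0.27} → pass.
0 of 6 fail.

0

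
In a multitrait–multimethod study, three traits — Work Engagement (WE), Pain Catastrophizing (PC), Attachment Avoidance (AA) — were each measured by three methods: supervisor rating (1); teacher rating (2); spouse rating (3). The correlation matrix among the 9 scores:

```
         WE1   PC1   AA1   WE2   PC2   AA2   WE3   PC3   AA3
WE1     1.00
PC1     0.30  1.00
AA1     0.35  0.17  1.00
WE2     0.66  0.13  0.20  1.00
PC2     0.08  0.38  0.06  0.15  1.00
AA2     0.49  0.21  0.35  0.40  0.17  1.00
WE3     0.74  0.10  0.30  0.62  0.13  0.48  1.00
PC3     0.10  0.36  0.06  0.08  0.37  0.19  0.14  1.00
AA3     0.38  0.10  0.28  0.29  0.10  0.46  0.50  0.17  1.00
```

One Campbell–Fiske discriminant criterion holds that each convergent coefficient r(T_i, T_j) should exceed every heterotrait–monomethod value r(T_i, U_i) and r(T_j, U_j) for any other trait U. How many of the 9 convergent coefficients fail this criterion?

Each convergent coefficient versus the relevant comparison correlations:
WE (methods 1·2): 0.66 vs {0.30, 0.15, 0.35, 0.40} → pass.
WE (methods 1·3): 0.74 vs {0.30, 0.14, 0.35, 0.50} → pass.
WE (methods 2·3): 0.62 vs {0.15, 0.14, 0.40, 0.50} → pass.
PC (methods 1·2): 0.38 vs {0.30, 0.15, 0.17, 0.17} → pass.
PC (methods 1·3): 0.36 vs {0.30, 0.14, 0.17, 0.17} → pass.
PC (methods 2·3): 0.37 vs {0.15, 0.14, 0.17, 0.17} → pass.
AA (methods 1·2): 0.35 vs {0.35, 0.40, 0.17, 0.17} → fail.
AA (methods 1·3): 0.28 vs {0.35, 0.50, 0.17, 0.17} → fail.
AA (methods 2·3): 0.46 vs {0.40, 0.50, 0.17, 0.17} → fail.
3 of 9 fail.

3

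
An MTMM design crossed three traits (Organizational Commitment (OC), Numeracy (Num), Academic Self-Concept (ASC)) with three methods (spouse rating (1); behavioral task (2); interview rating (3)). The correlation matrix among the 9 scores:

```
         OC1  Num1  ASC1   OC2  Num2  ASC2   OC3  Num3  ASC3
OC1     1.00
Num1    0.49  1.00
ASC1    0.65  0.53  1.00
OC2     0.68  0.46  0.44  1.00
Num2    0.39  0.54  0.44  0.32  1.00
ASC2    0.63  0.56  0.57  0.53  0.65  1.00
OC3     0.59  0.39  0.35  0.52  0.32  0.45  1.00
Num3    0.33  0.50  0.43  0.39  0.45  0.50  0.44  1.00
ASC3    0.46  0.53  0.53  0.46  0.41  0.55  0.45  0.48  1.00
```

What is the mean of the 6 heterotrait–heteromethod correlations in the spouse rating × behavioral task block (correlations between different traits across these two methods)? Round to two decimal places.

0.49

HTHM values (method 1 × method 2): 0.39, 0.63, 0.46, 0.56, 0.44, 0.44; mean = 2.92/6 = 0.49.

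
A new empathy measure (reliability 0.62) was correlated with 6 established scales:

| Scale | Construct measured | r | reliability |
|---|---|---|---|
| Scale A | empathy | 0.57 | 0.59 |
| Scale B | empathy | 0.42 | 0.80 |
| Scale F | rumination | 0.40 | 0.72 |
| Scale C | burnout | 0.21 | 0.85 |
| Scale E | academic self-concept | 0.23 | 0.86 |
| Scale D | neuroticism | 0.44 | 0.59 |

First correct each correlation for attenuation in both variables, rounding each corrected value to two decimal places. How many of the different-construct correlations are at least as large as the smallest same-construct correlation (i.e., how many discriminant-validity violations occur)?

Disattenuated r (r / √(r_scale · r_new)):
  Scale A (conv): 0.57 / √(0.59·0.62) = 0.94
  Scale B (conv): 0.42 / √(0.80·0.62) = 0.60
  Scale F (disc): 0.40 / √(0.72·0.62) = 0.60
  Scale C (disc): 0.21 / √(0.85·0.62) = 0.29
  Scale E (disc): 0.23 / √(0.86·0.62) = 0.31
  Scale D (disc): 0.44 / √(0.59·0.62) = 0.73
Smallest convergent = 0.60. Discriminant values: 0.60, 0.29, 0.31, 0.73; count ≥ 0.60 → 2.

2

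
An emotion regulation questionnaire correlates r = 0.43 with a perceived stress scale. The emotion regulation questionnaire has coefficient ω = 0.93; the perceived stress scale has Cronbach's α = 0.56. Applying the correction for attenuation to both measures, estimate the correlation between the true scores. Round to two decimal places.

0.60

r_true = r_obs / √(r_xx · r_yy) = 0.43 / √(0.93 × 0.56) = 0.43 / √0.5208 = 0.43 / 0.7217 ≈ 0.60.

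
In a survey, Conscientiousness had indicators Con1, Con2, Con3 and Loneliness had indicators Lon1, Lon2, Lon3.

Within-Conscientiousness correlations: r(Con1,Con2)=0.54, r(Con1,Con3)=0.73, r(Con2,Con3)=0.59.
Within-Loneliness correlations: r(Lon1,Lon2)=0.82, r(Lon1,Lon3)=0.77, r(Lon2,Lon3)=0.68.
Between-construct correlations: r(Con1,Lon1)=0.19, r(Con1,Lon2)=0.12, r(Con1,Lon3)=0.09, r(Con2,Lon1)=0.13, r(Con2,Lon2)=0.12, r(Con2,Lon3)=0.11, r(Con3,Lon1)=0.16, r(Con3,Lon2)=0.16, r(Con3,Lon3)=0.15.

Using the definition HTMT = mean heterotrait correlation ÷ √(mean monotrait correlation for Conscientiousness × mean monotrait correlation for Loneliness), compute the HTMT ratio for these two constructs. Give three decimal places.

0.200

Between-construct mean = 1.23/9 = 0.1367.
Mean within-Con = 1.86/3 = 0.6200; mean within-Lon = 2.27/3 = 0.7567.
Geometric mean = √(0.6200 × 0.7567) = 0.6849.
HTMT = 0.1367 / 0.6849 = 0.200.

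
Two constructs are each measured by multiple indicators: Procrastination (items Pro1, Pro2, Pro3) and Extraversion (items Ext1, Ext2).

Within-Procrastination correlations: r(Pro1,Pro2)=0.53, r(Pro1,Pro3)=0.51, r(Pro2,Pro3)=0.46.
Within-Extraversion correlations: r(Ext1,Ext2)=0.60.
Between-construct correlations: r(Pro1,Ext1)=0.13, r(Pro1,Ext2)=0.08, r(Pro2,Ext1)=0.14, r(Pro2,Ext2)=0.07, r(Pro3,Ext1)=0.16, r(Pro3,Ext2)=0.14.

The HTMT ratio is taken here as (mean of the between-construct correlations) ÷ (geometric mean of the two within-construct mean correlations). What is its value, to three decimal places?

0.219

Mean between = 0.72/6 = 0.1200.
Mean within-Pro = 1.50/3 = 0.5000; mean within-Ext = 0.60/1 = 0.6000.
Geometric mean = √(0.5000 × 0.6000) = 0.5477.
HTMT = 0.1200 / 0.5477 = 0.219.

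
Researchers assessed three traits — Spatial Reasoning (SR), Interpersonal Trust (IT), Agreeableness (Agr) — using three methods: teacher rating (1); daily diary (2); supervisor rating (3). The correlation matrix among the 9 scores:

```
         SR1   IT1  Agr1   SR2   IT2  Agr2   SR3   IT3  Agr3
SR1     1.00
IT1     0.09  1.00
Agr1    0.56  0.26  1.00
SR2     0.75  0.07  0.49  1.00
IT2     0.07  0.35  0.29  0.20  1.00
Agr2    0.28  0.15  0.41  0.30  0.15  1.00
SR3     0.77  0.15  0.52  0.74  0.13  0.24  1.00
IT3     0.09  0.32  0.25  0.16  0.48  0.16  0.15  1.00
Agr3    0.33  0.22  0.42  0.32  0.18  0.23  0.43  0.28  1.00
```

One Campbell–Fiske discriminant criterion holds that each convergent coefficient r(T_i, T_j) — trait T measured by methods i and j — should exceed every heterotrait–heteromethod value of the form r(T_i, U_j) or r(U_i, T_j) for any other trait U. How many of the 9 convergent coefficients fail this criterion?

3

Convergent coefficients and their comparison sets:
SR (methods 1·2): 0.75 vs {0.07, 0.07, 0.28, 0.49} → pass.
SR (methods 1·3): 0.77 vs {0.09, 0.15, 0.33, 0.52} → pass.
SR (methods 2·3): 0.74 vs {0.16, 0.13, 0.32, 0.24} → pass.
IT (methods 1·2): 0.35 vs {0.07, 0.07, 0.15, 0.29} → pass.
IT (methods 1·3): 0.32 vs {0.15, 0.09, 0.22, 0.25} → pass.
IT (methods 2·3): 0.48 vs {0.13, 0.16, 0.18, 0.16} → pass.
Agr (methods 1·2): 0.41 vs {0.49, 0.28, 0.29, 0.15} → fail.
Agr (methods 1·3): 0.42 vs {0.52, 0.33, 0.25, 0.22} → fail.
Agr (methods 2·3): 0.23 vs {0.24, 0.32, 0.16, 0.18} → fail.
3 of 9 fail.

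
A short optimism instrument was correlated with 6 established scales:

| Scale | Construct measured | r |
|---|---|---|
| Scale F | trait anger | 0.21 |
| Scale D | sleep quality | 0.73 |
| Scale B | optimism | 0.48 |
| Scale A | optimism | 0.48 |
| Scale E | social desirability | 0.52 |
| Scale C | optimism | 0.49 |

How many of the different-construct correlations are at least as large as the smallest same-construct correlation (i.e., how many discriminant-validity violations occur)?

Convergent (same construct = optimism): Scale B, Scale A, Scale C.
Smallest convergent = 0.48. Discriminant values: 0.21, 0.73, 0.52; count ≥ 0.48 → 2.

2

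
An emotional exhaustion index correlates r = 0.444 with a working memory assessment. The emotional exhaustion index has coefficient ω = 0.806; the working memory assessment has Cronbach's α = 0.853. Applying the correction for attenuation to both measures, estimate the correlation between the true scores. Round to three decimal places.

0.535

r_true = r_obs / √(r_xx · r_yy) = 0.444 / √(0.806 × 0.853) = 0.444 / √0.687518 = 0.444 / 0.8292 ≈ 0.535.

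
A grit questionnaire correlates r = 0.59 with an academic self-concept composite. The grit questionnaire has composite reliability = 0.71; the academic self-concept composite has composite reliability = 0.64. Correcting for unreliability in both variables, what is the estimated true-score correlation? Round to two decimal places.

0.88

r_true = r_obs / √(r_xx · r_yy) = 0.59 / √(0.71 × 0.64) = 0.59 / √0.4544 = 0.59 / 0.6741 ≈ 0.88.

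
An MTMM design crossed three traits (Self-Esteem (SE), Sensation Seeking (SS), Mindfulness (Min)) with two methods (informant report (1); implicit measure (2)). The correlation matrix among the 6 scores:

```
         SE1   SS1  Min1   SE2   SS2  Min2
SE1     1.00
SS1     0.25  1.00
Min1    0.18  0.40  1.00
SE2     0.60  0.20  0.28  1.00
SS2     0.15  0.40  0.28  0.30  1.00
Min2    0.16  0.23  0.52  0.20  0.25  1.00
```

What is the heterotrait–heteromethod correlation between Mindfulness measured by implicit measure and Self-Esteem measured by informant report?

0.16

Different traits and methods: r(Min2, SE1) = 0.16.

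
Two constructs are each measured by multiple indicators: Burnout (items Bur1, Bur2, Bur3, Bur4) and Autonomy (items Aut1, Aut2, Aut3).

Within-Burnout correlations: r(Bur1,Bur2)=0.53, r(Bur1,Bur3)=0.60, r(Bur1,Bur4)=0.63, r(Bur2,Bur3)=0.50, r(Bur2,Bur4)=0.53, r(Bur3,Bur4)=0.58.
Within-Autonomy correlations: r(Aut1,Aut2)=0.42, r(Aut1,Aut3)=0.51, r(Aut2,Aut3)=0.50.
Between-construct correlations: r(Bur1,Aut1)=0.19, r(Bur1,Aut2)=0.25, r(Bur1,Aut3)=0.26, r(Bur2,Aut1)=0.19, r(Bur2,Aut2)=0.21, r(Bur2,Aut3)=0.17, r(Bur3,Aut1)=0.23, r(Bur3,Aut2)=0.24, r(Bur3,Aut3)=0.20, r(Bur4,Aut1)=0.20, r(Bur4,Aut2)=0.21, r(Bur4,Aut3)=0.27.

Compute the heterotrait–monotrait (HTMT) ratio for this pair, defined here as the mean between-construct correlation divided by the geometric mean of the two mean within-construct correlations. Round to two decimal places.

0.42

Mean heterotrait r = 2.62/12 = 0.2183.
Mean within-Bur = 3.37/6 = 0.5617; mean within-Aut = 1.43/3 = 0.4767.
Geometric mean = √(0.5617 × 0.4767) = 0.5175.
HTMT = 0.2183 / 0.5175 = 0.42.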